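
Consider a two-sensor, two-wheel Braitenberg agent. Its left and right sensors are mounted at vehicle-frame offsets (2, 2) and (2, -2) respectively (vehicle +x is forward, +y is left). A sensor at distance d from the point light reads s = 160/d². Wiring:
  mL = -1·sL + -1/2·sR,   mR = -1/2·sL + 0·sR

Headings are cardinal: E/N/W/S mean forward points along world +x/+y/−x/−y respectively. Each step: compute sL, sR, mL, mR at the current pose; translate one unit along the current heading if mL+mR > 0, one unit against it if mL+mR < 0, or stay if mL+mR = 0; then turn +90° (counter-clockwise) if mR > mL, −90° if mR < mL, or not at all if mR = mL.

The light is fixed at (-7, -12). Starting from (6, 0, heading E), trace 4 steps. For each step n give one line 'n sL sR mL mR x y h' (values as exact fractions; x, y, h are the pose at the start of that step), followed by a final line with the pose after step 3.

0 160/421 32/65 -17136/27365 -80/421 6 0 E
1 20/37 20/49 -1350/1813 -10/37 5 0 N
2 160/181 160/269 -57520/48689 -80/181 5 -1 W
3 80/153 80/101 -14200/15453 -40/153 6 -1 S
final 6 0 E

n=0: pose=(6,0,E); sL=160/421, sR=32/65; mL=-17136/27365, mR=-80/421; mL+mR=-22336/27365 → advance -1; mR−mL=11936/27365 → turn +1·90°
n=1: pose=(5,0,N); sL=20/37, sR=20/49; mL=-1350/1813, mR=-10/37; mL+mR=-1840/1813 → advance -1; mR−mL=860/1813 → turn +1·90°
n=2: pose=(5,-1,W); sL=160/181, sR=160/269; mL=-57520/48689, mR=-80/181; mL+mR=-79040/48689 → advance -1; mR−mL=36000/48689 → turn +1·90°
n=3: pose=(6,-1,S); sL=80/153, sR=80/101; mL=-14200/15453, mR=-40/153; mL+mR=-6080/5151 → advance -1; mR−mL=10160/15453 → turn +1·90°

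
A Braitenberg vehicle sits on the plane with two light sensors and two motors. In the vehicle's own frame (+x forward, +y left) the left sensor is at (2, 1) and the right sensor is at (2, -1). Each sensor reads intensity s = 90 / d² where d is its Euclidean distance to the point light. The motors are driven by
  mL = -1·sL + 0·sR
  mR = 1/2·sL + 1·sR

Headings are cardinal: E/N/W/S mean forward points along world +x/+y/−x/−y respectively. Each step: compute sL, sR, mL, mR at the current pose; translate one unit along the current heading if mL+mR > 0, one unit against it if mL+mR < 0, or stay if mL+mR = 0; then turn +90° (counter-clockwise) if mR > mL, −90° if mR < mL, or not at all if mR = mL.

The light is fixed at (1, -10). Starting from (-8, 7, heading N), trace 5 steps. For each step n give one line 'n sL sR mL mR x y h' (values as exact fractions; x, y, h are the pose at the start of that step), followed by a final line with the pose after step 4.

n=0: pose=(-8,7,N); sL=90/461, sR=18/85; mL=-90/461, mR=12123/39185; mL+mR=4473/39185 → advance +1; mR−mL=19773/39185 → turn +1·90°
n=1: pose=(-8,8,W); sL=9/41, sR=45/241; mL=-9/41, mR=5859/19762; mL+mR=1521/19762 → advance +1; mR−mL=10197/19762 → turn +1·90°
n=2: pose=(-9,8,S); sL=90/337, sR=90/377; mL=-90/337, mR=47295/127049; mL+mR=13365/127049 → advance +1; mR−mL=81225/127049 → turn +1·90°
n=3: pose=(-9,7,E); sL=45/194, sR=9/32; mL=-45/194, mR=1233/3104; mL+mR=513/3104 → advance +1; mR−mL=1953/3104 → turn +1·90°
n=4: pose=(-8,7,N); sL=90/461, sR=18/85; mL=-90/461, mR=12123/39185; mL+mR=4473/39185 → advance +1; mR−mL=19773/39185 → turn +1·90°

0 90/461 18/85 -90/461 12123/39185 -8 7 N
1 9/41 45/241 -9/41 5859/19762 -8 8 W
2 90/337 90/377 -90/337 47295/127049 -9 8 S
3 45/194 9/32 -45/194 1233/3104 -9 7 E
4 90/461 18/85 -90/461 12123/39185 -8 7 N
final -8 8 W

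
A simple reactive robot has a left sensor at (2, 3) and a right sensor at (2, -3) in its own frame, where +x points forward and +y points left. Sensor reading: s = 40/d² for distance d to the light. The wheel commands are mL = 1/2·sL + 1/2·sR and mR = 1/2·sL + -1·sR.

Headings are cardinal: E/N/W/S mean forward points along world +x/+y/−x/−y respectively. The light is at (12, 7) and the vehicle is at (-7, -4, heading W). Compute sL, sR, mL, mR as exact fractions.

40/637 8/101 4568/64337 -3076/64337

left sensor world pos  = (-9, -7); dL² = 637
right sensor world pos = (-9, -1); dR² = 505
sL = 40/637 = 40/637
sR = 40/505 = 8/101
mL = 1/2·sL + 1/2·sR = 4568/64337
mR = 1/2·sL + -1·sR = -3076/64337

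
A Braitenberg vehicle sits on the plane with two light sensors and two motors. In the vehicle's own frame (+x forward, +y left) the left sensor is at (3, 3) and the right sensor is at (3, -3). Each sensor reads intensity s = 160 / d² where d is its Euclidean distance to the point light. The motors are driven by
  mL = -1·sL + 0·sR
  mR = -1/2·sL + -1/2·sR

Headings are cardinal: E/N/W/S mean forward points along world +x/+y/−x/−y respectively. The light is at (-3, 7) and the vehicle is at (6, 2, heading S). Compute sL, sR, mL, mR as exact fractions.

10/13 8/5 -10/13 -77/65

left sensor world pos  = (9, -1); dL² = 208
right sensor world pos = (3, -1); dR² = 100
sL = 160/208 = 10/13
sR = 160/100 = 8/5
mL = -1·sL + 0·sR = -10/13
mR = -1/2·sL + -1/2·sR = -77/65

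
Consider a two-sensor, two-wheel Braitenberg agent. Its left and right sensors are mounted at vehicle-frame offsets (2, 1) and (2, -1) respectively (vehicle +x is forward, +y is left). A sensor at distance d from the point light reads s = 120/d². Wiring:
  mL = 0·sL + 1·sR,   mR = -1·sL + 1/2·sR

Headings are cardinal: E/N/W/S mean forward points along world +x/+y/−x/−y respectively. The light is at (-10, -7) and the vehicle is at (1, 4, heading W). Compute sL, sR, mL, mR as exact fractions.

left sensor world pos  = (-1, 3); dL² = 181
right sensor world pos = (-1, 5); dR² = 225
sL = 120/181 = 120/181
sR = 120/225 = 8/15
mL = 0·sL + 1·sR = 8/15
mR = -1·sL + 1/2·sR = -1076/2715

120/181 8/15 8/15 -1076/2715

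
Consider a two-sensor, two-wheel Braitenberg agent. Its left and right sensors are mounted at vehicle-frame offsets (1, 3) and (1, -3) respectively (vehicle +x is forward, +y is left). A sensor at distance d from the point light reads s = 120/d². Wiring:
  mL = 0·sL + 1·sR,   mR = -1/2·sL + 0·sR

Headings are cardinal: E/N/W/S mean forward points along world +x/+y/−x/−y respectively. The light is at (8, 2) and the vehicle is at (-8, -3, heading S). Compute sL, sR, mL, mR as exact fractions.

24/41 120/397 120/397 -12/41

left sensor world pos  = (-5, -4); dL² = 205
right sensor world pos = (-11, -4); dR² = 397
sL = 120/205 = 24/41
sR = 120/397 = 120/397
mL = 0·sL + 1·sR = 120/397
mR = -1/2·sL + 0·sR = -12/41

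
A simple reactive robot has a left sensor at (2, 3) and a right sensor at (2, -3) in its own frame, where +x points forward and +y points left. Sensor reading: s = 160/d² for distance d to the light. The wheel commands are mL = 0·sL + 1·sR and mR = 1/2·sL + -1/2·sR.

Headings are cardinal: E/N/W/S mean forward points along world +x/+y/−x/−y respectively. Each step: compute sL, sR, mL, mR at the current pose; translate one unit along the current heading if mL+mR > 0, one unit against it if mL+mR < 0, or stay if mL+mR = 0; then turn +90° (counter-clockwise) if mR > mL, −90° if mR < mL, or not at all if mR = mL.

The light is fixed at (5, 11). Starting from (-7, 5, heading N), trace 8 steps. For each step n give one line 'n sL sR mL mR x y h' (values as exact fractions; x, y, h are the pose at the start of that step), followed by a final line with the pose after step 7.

0 160/241 160/97 160/97 -11520/23377 -7 5 N
1 20/13 40/41 40/41 150/533 -7 6 E
2 160/113 32/49 32/49 2112/5537 -6 6 S
3 16/25 80/89 80/89 -288/2225 -6 5 W
4 160/241 160/97 160/97 -11520/23377 -7 5 N
5 20/13 40/41 40/41 150/533 -7 6 E
6 160/113 32/49 32/49 2112/5537 -6 6 S
7 16/25 80/89 80/89 -288/2225 -6 5 W
final -7 5 N

n=0: pose=(-7,5,N); sL=160/241, sR=160/97; mL=160/97, mR=-11520/23377; mL+mR=27040/23377 → advance +1; mR−mL=-50080/23377 → turn -1·90°
n=1: pose=(-7,6,E); sL=20/13, sR=40/41; mL=40/41, mR=150/533; mL+mR=670/533 → advance +1; mR−mL=-370/533 → turn -1·90°
n=2: pose=(-6,6,S); sL=160/113, sR=32/49; mL=32/49, mR=2112/5537; mL+mR=5728/5537 → advance +1; mR−mL=-1504/5537 → turn -1·90°
n=3: pose=(-6,5,W); sL=16/25, sR=80/89; mL=80/89, mR=-288/2225; mL+mR=1712/2225 → advance +1; mR−mL=-2288/2225 → turn -1·90°
n=4: pose=(-7,5,N); sL=160/241, sR=160/97; mL=160/97, mR=-11520/23377; mL+mR=27040/23377 → advance +1; mR−mL=-50080/23377 → turn -1·90°
n=5: pose=(-7,6,E); sL=20/13, sR=40/41; mL=40/41, mR=150/533; mL+mR=670/533 → advance +1; mR−mL=-370/533 → turn -1·90°
n=6: pose=(-6,6,S); sL=160/113, sR=32/49; mL=32/49, mR=2112/5537; mL+mR=5728/5537 → advance +1; mR−mL=-1504/5537 → turn -1·90°
n=7: pose=(-6,5,W); sL=16/25, sR=80/89; mL=80/89, mR=-288/2225; mL+mR=1712/2225 → advance +1; mR−mL=-2288/2225 → turn -1·90°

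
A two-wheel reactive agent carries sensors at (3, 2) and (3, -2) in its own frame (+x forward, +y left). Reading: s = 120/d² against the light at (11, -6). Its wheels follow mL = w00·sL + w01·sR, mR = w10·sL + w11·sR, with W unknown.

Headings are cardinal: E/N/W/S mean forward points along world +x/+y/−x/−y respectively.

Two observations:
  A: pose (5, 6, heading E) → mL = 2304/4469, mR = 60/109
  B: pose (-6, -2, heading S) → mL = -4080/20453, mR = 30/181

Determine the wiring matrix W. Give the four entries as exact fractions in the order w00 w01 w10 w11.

obs A: pose=(5,6,E) → sL=24/41, sR=120/109, mL=2304/4469, mR=60/109
obs B: pose=(-6,-2,S) → sL=60/113, sR=60/181, mL=-4080/20453, mR=30/181
sensor matrix S = [[24/41, 120/109], [60/113, 60/181]]; det S = -35694720/91404457
solve [mL_A; mL_B] = S·[w00; w01] and [mR_A; mR_B] = S·[w10; w11]:
  w00 = -1, w01 = 1, w10 = 0, w11 = 1/2

-1 1 0 1/2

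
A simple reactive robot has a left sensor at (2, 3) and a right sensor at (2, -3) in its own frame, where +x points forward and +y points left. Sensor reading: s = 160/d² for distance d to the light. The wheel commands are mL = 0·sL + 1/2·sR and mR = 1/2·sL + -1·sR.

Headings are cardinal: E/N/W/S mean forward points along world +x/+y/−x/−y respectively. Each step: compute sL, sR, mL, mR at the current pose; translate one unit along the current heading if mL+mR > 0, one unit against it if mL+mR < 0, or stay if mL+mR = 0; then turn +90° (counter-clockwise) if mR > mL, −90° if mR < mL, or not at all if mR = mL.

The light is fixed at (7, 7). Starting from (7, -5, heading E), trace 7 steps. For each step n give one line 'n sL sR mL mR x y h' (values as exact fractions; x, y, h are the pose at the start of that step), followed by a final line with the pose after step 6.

0 32/17 160/229 80/229 944/3893 7 -5 E
1 40/53 4/5 2/5 -112/265 8 -5 S
2 160/197 32/13 16/13 -5264/2561 8 -4 W
3 80/41 80/53 40/53 -1160/2173 9 -4 N
4 32/13 32/37 16/37 176/481 9 -3 E
5 8/9 10/9 5/9 -2/3 10 -3 S
6 32/29 160/37 80/37 -4048/1073 10 -2 W
final 11 -2 N

n=0: pose=(7,-5,E); sL=32/17, sR=160/229; mL=80/229, mR=944/3893; mL+mR=2304/3893 → advance +1; mR−mL=-416/3893 → turn -1·90°
n=1: pose=(8,-5,S); sL=40/53, sR=4/5; mL=2/5, mR=-112/265; mL+mR=-6/265 → advance -1; mR−mL=-218/265 → turn -1·90°
n=2: pose=(8,-4,W); sL=160/197, sR=32/13; mL=16/13, mR=-5264/2561; mL+mR=-2112/2561 → advance -1; mR−mL=-8416/2561 → turn -1·90°
n=3: pose=(9,-4,N); sL=80/41, sR=80/53; mL=40/53, mR=-1160/2173; mL+mR=480/2173 → advance +1; mR−mL=-2800/2173 → turn -1·90°
n=4: pose=(9,-3,E); sL=32/13, sR=32/37; mL=16/37, mR=176/481; mL+mR=384/481 → advance +1; mR−mL=-32/481 → turn -1·90°
n=5: pose=(10,-3,S); sL=8/9, sR=10/9; mL=5/9, mR=-2/3; mL+mR=-1/9 → advance -1; mR−mL=-11/9 → turn -1·90°
n=6: pose=(10,-2,W); sL=32/29, sR=160/37; mL=80/37, mR=-4048/1073; mL+mR=-1728/1073 → advance -1; mR−mL=-6368/1073 → turn -1·90°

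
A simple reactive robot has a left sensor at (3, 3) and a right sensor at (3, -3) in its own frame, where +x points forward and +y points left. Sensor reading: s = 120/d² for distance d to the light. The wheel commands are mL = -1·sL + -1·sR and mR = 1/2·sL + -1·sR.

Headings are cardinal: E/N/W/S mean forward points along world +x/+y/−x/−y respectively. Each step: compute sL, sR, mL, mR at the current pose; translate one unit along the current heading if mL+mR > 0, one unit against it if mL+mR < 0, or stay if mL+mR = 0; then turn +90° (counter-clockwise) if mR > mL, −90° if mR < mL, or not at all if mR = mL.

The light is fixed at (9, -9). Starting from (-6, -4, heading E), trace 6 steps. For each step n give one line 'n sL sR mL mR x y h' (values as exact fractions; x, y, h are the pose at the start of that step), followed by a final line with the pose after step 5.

n=0: pose=(-6,-4,E); sL=15/26, sR=30/37; mL=-1335/962, mR=-1005/1924; mL+mR=-3675/1924 → advance -1; mR−mL=45/52 → turn +1·90°
n=1: pose=(-7,-4,N); sL=24/85, sR=120/233; mL=-15792/19805, mR=-7404/19805; mL+mR=-23196/19805 → advance -1; mR−mL=36/85 → turn +1·90°
n=2: pose=(-7,-5,W); sL=60/181, sR=12/41; mL=-4632/7421, mR=-942/7421; mL+mR=-5574/7421 → advance -1; mR−mL=90/181 → turn +1·90°
n=3: pose=(-6,-5,S); sL=24/29, sR=24/65; mL=-2256/1885, mR=84/1885; mL+mR=-2172/1885 → advance -1; mR−mL=36/29 → turn +1·90°
n=4: pose=(-6,-4,E); sL=15/26, sR=30/37; mL=-1335/962, mR=-1005/1924; mL+mR=-3675/1924 → advance -1; mR−mL=45/52 → turn +1·90°
n=5: pose=(-7,-4,N); sL=24/85, sR=120/233; mL=-15792/19805, mR=-7404/19805; mL+mR=-23196/19805 → advance -1; mR−mL=36/85 → turn +1·90°

0 15/26 30/37 -1335/962 -1005/1924 -6 -4 E
1 24/85 120/233 -15792/19805 -7404/19805 -7 -4 N
2 60/181 12/41 -4632/7421 -942/7421 -7 -5 W
3 24/29 24/65 -2256/1885 84/1885 -6 -5 S
4 15/26 30/37 -1335/962 -1005/1924 -6 -4 E
5 24/85 120/233 -15792/19805 -7404/19805 -7 -4 N
final -7 -5 W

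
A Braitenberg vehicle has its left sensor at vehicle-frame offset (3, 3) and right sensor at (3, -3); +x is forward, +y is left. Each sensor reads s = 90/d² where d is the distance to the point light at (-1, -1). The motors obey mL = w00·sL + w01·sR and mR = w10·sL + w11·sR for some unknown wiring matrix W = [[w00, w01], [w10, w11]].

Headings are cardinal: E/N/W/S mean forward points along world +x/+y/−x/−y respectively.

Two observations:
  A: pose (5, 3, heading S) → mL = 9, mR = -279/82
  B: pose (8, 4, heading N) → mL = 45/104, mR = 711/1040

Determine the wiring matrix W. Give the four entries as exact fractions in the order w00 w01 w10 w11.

obs A: pose=(5,3,S) → sL=45/41, sR=9, mL=9, mR=-279/82
obs B: pose=(8,4,N) → sL=9/10, sR=45/104, mL=45/104, mR=711/1040
sensor matrix S = [[45/41, 9], [9/10, 45/104]]; det S = -162567/21320
solve [mL_A; mL_B] = S·[w00; w01] and [mR_A; mR_B] = S·[w10; w11]:
  w00 = 0, w01 = 1, w10 = 1, w11 = -1/2

0 1 1 -1/2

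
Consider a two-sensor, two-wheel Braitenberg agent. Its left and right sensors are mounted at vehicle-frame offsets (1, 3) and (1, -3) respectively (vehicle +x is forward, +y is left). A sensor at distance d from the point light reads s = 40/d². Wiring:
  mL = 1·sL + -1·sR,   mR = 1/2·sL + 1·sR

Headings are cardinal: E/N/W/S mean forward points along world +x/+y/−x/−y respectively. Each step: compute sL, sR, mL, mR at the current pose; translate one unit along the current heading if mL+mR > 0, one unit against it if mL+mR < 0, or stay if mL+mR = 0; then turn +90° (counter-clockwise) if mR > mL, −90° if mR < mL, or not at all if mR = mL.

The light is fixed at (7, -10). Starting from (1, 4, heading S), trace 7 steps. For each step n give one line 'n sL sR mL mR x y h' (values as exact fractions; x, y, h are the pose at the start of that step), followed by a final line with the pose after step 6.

n=0: pose=(1,4,S); sL=20/89, sR=4/25; mL=144/2225, mR=606/2225; mL+mR=30/89 → advance +1; mR−mL=462/2225 → turn +1·90°
n=1: pose=(1,3,E); sL=40/281, sR=8/25; mL=-1248/7025, mR=2748/7025; mL+mR=60/281 → advance +1; mR−mL=3996/7025 → turn +1·90°
n=2: pose=(2,3,N); sL=2/13, sR=1/5; mL=-3/65, mR=18/65; mL+mR=3/13 → advance +1; mR−mL=21/65 → turn +1·90°
n=3: pose=(2,4,W); sL=40/157, sR=8/65; mL=1344/10205, mR=2556/10205; mL+mR=60/157 → advance +1; mR−mL=1212/10205 → turn +1·90°
n=4: pose=(1,4,S); sL=20/89, sR=4/25; mL=144/2225, mR=606/2225; mL+mR=30/89 → advance +1; mR−mL=462/2225 → turn +1·90°
n=5: pose=(1,3,E); sL=40/281, sR=8/25; mL=-1248/7025, mR=2748/7025; mL+mR=60/281 → advance +1; mR−mL=3996/7025 → turn +1·90°
n=6: pose=(2,3,N); sL=2/13, sR=1/5; mL=-3/65, mR=18/65; mL+mR=3/13 → advance +1; mR−mL=21/65 → turn +1·90°

0 20/89 4/25 144/2225 606/2225 1 4 S
1 40/281 8/25 -1248/7025 2748/7025 1 3 E
2 2/13 1/5 -3/65 18/65 2 3 N
3 40/157 8/65 1344/10205 2556/10205 2 4 W
4 20/89 4/25 144/2225 606/2225 1 4 S
5 40/281 8/25 -1248/7025 2748/7025 1 3 E
6 2/13 1/5 -3/65 18/65 2 3 N
final 2 4 W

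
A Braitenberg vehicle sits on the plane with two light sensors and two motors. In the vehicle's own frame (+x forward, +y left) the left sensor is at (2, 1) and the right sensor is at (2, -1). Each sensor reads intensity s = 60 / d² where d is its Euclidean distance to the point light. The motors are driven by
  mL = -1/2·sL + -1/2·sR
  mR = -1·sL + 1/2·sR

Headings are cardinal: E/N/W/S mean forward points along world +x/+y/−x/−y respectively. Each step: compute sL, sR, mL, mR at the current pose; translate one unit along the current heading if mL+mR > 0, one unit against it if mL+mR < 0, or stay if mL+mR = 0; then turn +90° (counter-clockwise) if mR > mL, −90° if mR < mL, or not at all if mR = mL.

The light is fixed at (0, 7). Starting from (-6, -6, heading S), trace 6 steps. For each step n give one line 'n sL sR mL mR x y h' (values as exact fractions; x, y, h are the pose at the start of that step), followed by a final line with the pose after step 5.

0 6/25 30/137 -786/3425 -447/3425 -6 -6 S
1 60/137 12/37 -1932/5069 -1398/5069 -6 -5 E
2 15/41 15/34 -1125/2788 -405/2788 -7 -5 N
3 60/277 4/15 -1004/4155 -346/4155 -7 -6 W
4 6/25 30/137 -786/3425 -447/3425 -6 -6 S
5 60/137 12/37 -1932/5069 -1398/5069 -6 -5 E
final -7 -5 N

n=0: pose=(-6,-6,S); sL=6/25, sR=30/137; mL=-786/3425, mR=-447/3425; mL+mR=-9/25 → advance -1; mR−mL=339/3425 → turn +1·90°
n=1: pose=(-6,-5,E); sL=60/137, sR=12/37; mL=-1932/5069, mR=-1398/5069; mL+mR=-90/137 → advance -1; mR−mL=534/5069 → turn +1·90°
n=2: pose=(-7,-5,N); sL=15/41, sR=15/34; mL=-1125/2788, mR=-405/2788; mL+mR=-45/82 → advance -1; mR−mL=180/697 → turn +1·90°
n=3: pose=(-7,-6,W); sL=60/277, sR=4/15; mL=-1004/4155, mR=-346/4155; mL+mR=-90/277 → advance -1; mR−mL=658/4155 → turn +1·90°
n=4: pose=(-6,-6,S); sL=6/25, sR=30/137; mL=-786/3425, mR=-447/3425; mL+mR=-9/25 → advance -1; mR−mL=339/3425 → turn +1·90°
n=5: pose=(-6,-5,E); sL=60/137, sR=12/37; mL=-1932/5069, mR=-1398/5069; mL+mR=-90/137 → advance -1; mR−mL=534/5069 → turn +1·90°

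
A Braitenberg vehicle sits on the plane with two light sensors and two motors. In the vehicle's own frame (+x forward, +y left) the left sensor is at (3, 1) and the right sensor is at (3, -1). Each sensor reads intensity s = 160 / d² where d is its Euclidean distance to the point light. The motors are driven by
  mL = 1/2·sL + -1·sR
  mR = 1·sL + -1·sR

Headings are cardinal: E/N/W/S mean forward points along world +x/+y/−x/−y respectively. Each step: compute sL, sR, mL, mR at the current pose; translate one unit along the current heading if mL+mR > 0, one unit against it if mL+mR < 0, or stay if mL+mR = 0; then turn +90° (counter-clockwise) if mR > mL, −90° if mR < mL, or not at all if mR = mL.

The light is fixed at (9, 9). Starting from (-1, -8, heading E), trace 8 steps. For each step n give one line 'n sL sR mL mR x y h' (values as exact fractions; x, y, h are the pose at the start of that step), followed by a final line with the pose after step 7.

0 32/61 160/373 -3792/22753 2176/22753 -1 -8 E
1 8/17 20/37 -192/629 -44/629 -2 -8 N
2 160/557 32/97 -10064/54029 -2304/54029 -2 -9 W
3 80/261 80/281 -9640/73341 1600/73341 -1 -9 S
4 32/61 160/373 -3792/22753 2176/22753 -1 -8 E
5 8/17 20/37 -192/629 -44/629 -2 -8 N
6 160/557 32/97 -10064/54029 -2304/54029 -2 -9 W
7 80/261 80/281 -9640/73341 1600/73341 -1 -9 S
final -1 -8 E

n=0: pose=(-1,-8,E); sL=32/61, sR=160/373; mL=-3792/22753, mR=2176/22753; mL+mR=-1616/22753 → advance -1; mR−mL=16/61 → turn +1·90°
n=1: pose=(-2,-8,N); sL=8/17, sR=20/37; mL=-192/629, mR=-44/629; mL+mR=-236/629 → advance -1; mR−mL=4/17 → turn +1·90°
n=2: pose=(-2,-9,W); sL=160/557, sR=32/97; mL=-10064/54029, mR=-2304/54029; mL+mR=-12368/54029 → advance -1; mR−mL=80/557 → turn +1·90°
n=3: pose=(-1,-9,S); sL=80/261, sR=80/281; mL=-9640/73341, mR=1600/73341; mL+mR=-2680/24447 → advance -1; mR−mL=40/261 → turn +1·90°
n=4: pose=(-1,-8,E); sL=32/61, sR=160/373; mL=-3792/22753, mR=2176/22753; mL+mR=-1616/22753 → advance -1; mR−mL=16/61 → turn +1·90°
n=5: pose=(-2,-8,N); sL=8/17, sR=20/37; mL=-192/629, mR=-44/629; mL+mR=-236/629 → advance -1; mR−mL=4/17 → turn +1·90°
n=6: pose=(-2,-9,W); sL=160/557, sR=32/97; mL=-10064/54029, mR=-2304/54029; mL+mR=-12368/54029 → advance -1; mR−mL=80/557 → turn +1·90°
n=7: pose=(-1,-9,S); sL=80/261, sR=80/281; mL=-9640/73341, mR=1600/73341; mL+mR=-2680/24447 → advance -1; mR−mL=40/261 → turn +1·90°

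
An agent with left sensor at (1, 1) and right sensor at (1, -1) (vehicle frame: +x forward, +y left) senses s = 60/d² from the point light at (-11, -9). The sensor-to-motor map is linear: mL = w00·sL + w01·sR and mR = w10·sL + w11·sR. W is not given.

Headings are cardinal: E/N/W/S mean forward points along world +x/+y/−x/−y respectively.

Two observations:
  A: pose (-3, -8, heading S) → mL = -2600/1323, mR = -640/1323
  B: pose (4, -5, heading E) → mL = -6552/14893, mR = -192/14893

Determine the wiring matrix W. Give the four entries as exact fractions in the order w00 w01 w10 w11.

-1 -1 1 -1

obs A: pose=(-3,-8,S) → sL=20/27, sR=60/49, mL=-2600/1323, mR=-640/1323
obs B: pose=(4,-5,E) → sL=60/281, sR=12/53, mL=-6552/14893, mR=-192/14893
sensor matrix S = [[20/27, 60/49], [60/281, 12/53]]; det S = -615680/6567813
solve [mL_A; mL_B] = S·[w00; w01] and [mR_A; mR_B] = S·[w10; w11]:
  w00 = -1, w01 = -1, w10 = 1, w11 = -1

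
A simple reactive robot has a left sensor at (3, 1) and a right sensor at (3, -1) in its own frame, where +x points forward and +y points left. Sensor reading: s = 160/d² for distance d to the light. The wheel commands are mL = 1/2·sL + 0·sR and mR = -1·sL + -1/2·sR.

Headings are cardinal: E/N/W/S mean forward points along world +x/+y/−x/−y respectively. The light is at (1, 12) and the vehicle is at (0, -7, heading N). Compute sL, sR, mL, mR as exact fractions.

8/13 5/8 4/13 -193/208

left sensor world pos  = (-1, -4); dL² = 260
right sensor world pos = (1, -4); dR² = 256
sL = 160/260 = 8/13
sR = 160/256 = 5/8
mL = 1/2·sL + 0·sR = 4/13
mR = -1·sL + -1/2·sR = -193/208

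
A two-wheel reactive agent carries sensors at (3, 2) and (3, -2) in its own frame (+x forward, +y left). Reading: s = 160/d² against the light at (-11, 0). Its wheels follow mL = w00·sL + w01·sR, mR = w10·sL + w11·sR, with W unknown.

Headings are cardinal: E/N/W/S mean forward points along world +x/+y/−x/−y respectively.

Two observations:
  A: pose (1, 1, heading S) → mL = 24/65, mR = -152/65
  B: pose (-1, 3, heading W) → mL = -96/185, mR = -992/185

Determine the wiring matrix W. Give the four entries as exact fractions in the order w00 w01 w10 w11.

-1/2 1/2 -1 -1

obs A: pose=(1,1,S) → sL=4/5, sR=20/13, mL=24/65, mR=-152/65
obs B: pose=(-1,3,W) → sL=16/5, sR=80/37, mL=-96/185, mR=-992/185
sensor matrix S = [[4/5, 20/13], [16/5, 80/37]]; det S = -1536/481
solve [mL_A; mL_B] = S·[w00; w01] and [mR_A; mR_B] = S·[w10; w11]:
  w00 = -1/2, w01 = 1/2, w10 = -1, w11 = -1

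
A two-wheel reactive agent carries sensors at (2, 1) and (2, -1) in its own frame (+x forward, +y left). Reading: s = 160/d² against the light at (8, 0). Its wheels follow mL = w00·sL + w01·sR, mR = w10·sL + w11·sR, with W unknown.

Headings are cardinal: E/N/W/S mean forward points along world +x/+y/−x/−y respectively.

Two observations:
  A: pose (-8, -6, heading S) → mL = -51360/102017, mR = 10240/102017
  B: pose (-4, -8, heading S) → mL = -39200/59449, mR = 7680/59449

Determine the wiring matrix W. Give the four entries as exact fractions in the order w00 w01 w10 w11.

obs A: pose=(-8,-6,S) → sL=160/289, sR=160/353, mL=-51360/102017, mR=10240/102017
obs B: pose=(-4,-8,S) → sL=160/221, sR=160/269, mL=-39200/59449, mR=7680/59449
sensor matrix S = [[160/289, 160/353], [160/221, 160/269]]; det S = 409600/356753449
solve [mL_A; mL_B] = S·[w00; w01] and [mR_A; mR_B] = S·[w10; w11]:
  w00 = -1/2, w01 = -1/2, w10 = 1, w11 = -1

-1/2 -1/2 1 -1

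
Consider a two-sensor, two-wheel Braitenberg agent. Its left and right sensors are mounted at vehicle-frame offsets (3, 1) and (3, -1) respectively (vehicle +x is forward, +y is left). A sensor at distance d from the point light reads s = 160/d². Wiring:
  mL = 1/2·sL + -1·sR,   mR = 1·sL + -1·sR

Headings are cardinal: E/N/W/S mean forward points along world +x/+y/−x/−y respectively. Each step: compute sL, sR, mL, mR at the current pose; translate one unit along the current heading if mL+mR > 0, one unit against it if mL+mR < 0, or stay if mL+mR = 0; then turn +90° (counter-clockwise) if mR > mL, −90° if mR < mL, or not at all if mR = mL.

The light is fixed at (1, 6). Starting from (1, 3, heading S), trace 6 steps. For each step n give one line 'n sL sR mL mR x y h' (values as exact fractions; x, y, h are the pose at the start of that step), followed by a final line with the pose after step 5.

n=0: pose=(1,3,S); sL=160/37, sR=160/37; mL=-80/37, mR=0; mL+mR=-80/37 → advance -1; mR−mL=80/37 → turn +1·90°
n=1: pose=(1,4,E); sL=16, sR=80/9; mL=-8/9, mR=64/9; mL+mR=56/9 → advance +1; mR−mL=8 → turn +1·90°
n=2: pose=(2,4,N); sL=160, sR=32; mL=48, mR=128; mL+mR=176 → advance +1; mR−mL=80 → turn +1·90°
n=3: pose=(2,5,W); sL=20, sR=40; mL=-30, mR=-20; mL+mR=-50 → advance -1; mR−mL=10 → turn +1·90°
n=4: pose=(3,5,S); sL=32/5, sR=160/17; mL=-528/85, mR=-256/85; mL+mR=-784/85 → advance -1; mR−mL=16/5 → turn +1·90°
n=5: pose=(3,6,E); sL=80/13, sR=80/13; mL=-40/13, mR=0; mL+mR=-40/13 → advance -1; mR−mL=40/13 → turn +1·90°

0 160/37 160/37 -80/37 0 1 3 S
1 16 80/9 -8/9 64/9 1 4 E
2 160 32 48 128 2 4 N
3 20 40 -30 -20 2 5 W
4 32/5 160/17 -528/85 -256/85 3 5 S
5 80/13 80/13 -40/13 0 3 6 E
final 2 6 N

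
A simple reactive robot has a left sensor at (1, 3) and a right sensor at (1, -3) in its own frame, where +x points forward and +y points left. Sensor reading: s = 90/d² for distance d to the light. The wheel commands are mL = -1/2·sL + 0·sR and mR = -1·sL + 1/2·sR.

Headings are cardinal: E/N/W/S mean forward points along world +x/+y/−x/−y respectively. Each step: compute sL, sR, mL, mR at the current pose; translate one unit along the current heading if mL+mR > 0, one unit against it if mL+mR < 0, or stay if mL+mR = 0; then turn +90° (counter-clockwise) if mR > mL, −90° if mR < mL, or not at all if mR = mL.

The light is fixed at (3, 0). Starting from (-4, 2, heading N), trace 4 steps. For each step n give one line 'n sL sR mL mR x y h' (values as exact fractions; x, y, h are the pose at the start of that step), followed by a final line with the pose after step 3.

0 90/109 18/5 -45/109 531/545 -4 2 N
1 45/32 9/10 -45/64 -153/160 -4 3 W
2 90/97 18/5 -45/97 423/485 -3 3 N
3 9/5 45/49 -9/10 -657/490 -3 4 W
final -2 4 N

n=0: pose=(-4,2,N); sL=90/109, sR=18/5; mL=-45/109, mR=531/545; mL+mR=306/545 → advance +1; mR−mL=756/545 → turn +1·90°
n=1: pose=(-4,3,W); sL=45/32, sR=9/10; mL=-45/64, mR=-153/160; mL+mR=-531/320 → advance -1; mR−mL=-81/320 → turn -1·90°
n=2: pose=(-3,3,N); sL=90/97, sR=18/5; mL=-45/97, mR=423/485; mL+mR=198/485 → advance +1; mR−mL=648/485 → turn +1·90°
n=3: pose=(-3,4,W); sL=9/5, sR=45/49; mL=-9/10, mR=-657/490; mL+mR=-549/245 → advance -1; mR−mL=-108/245 → turn -1·90°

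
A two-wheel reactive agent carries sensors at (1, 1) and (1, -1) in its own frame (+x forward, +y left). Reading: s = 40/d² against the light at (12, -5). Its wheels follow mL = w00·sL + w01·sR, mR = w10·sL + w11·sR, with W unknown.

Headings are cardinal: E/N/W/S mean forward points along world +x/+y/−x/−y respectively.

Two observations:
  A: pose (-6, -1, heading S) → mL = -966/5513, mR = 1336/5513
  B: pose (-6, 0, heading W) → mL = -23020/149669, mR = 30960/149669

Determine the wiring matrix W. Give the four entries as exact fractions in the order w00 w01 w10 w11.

-1/2 -1 1 1

obs A: pose=(-6,-1,S) → sL=20/149, sR=4/37, mL=-966/5513, mR=1336/5513
obs B: pose=(-6,0,W) → sL=40/377, sR=40/397, mL=-23020/149669, mR=30960/149669
sensor matrix S = [[20/149, 4/37], [40/377, 40/397]]; det S = 1694720/825125197
solve [mL_A; mL_B] = S·[w00; w01] and [mR_A; mR_B] = S·[w10; w11]:
  w00 = -1/2, w01 = -1, w10 = 1, w11 = 1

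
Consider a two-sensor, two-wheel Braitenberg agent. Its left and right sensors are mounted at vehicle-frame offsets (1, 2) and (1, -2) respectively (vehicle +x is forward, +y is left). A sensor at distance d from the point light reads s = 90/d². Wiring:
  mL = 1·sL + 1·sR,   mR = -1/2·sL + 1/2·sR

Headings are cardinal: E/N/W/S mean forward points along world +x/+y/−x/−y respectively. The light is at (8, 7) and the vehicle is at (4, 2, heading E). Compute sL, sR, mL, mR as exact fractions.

5 45/29 190/29 -50/29

left sensor world pos  = (5, 4); dL² = 18
right sensor world pos = (5, 0); dR² = 58
sL = 90/18 = 5
sR = 90/58 = 45/29
mL = 1·sL + 1·sR = 190/29
mR = -1/2·sL + 1/2·sR = -50/29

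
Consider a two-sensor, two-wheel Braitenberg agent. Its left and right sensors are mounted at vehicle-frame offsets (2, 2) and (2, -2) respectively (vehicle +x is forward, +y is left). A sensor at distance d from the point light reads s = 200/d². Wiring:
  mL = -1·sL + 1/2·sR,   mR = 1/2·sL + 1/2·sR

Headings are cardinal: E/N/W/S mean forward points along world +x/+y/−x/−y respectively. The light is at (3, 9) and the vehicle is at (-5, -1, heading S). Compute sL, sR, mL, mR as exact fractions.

10/9 50/61 -385/549 530/549

left sensor world pos  = (-3, -3); dL² = 180
right sensor world pos = (-7, -3); dR² = 244
sL = 200/180 = 10/9
sR = 200/244 = 50/61
mL = -1·sL + 1/2·sR = -385/549
mR = 1/2·sL + 1/2·sR = 530/549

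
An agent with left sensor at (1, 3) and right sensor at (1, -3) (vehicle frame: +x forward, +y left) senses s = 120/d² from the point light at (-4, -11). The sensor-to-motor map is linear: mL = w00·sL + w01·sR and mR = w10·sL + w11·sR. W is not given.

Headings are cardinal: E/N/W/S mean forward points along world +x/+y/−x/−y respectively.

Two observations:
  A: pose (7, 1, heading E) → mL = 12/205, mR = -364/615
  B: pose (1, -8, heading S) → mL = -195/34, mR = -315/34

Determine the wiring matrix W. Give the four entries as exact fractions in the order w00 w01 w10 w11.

obs A: pose=(7,1,E) → sL=40/123, sR=8/15, mL=12/205, mR=-364/615
obs B: pose=(1,-8,S) → sL=30/17, sR=15, mL=-195/34, mR=-315/34
sensor matrix S = [[40/123, 8/15], [30/17, 15]]; det S = 2744/697
solve [mL_A; mL_B] = S·[w00; w01] and [mR_A; mR_B] = S·[w10; w11]:
  w00 = 1, w01 = -1/2, w10 = -1, w11 = -1/2

1 -1/2 -1 -1/2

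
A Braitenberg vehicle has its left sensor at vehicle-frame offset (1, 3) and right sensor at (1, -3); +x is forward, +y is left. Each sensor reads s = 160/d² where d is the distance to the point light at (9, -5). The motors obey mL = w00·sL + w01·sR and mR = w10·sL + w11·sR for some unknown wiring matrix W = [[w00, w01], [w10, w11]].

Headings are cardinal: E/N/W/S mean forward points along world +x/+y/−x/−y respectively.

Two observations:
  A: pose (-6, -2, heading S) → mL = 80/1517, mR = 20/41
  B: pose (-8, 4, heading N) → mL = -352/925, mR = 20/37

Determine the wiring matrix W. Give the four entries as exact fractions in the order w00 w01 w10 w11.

obs A: pose=(-6,-2,S) → sL=40/37, sR=20/41, mL=80/1517, mR=20/41
obs B: pose=(-8,4,N) → sL=8/25, sR=20/37, mL=-352/925, mR=20/37
sensor matrix S = [[40/37, 20/41], [8/25, 20/37]]; det S = 120192/280645
solve [mL_A; mL_B] = S·[w00; w01] and [mR_A; mR_B] = S·[w10; w11]:
  w00 = 1/2, w01 = -1, w10 = 0, w11 = 1

1/2 -1 0 1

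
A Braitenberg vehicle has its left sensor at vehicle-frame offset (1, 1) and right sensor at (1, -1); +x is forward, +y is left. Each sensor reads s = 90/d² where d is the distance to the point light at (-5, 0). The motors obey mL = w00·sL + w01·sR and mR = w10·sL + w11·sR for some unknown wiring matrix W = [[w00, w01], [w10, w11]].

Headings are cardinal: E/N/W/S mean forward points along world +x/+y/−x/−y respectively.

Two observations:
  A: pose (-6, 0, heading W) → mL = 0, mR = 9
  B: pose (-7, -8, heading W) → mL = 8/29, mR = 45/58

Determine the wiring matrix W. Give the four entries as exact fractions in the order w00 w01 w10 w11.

obs A: pose=(-6,0,W) → sL=18, sR=18, mL=0, mR=9
obs B: pose=(-7,-8,W) → sL=1, sR=45/29, mL=8/29, mR=45/58
sensor matrix S = [[18, 18], [1, 45/29]]; det S = 288/29
solve [mL_A; mL_B] = S·[w00; w01] and [mR_A; mR_B] = S·[w10; w11]:
  w00 = -1/2, w01 = 1/2, w10 = 0, w11 = 1/2

-1/2 1/2 0 1/2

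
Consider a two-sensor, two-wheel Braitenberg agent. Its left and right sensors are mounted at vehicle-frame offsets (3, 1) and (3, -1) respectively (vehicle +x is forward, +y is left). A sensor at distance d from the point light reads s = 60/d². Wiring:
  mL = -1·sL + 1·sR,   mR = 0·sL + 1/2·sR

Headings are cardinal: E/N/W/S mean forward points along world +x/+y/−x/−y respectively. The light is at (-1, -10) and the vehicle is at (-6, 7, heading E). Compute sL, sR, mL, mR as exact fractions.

left sensor world pos  = (-3, 8); dL² = 328
right sensor world pos = (-3, 6); dR² = 260
sL = 60/328 = 15/82
sR = 60/260 = 3/13
mL = -1·sL + 1·sR = 51/1066
mR = 0·sL + 1/2·sR = 3/26

15/82 3/13 51/1066 3/26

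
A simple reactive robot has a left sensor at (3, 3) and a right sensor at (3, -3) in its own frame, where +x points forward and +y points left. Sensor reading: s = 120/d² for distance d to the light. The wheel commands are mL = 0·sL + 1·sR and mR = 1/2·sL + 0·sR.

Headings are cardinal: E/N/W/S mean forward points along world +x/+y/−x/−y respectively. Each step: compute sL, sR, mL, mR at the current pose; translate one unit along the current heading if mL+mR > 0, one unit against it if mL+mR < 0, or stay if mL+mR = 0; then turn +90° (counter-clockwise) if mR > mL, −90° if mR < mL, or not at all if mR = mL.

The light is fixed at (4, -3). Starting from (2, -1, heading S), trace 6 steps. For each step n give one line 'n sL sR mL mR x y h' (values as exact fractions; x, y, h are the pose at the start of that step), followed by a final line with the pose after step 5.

0 60 60/13 60/13 30 2 -1 S
1 120/17 24 24 60/17 2 -2 E
2 15 6 6 15/2 3 -2 S
3 120/13 120/13 120/13 60/13 3 -3 E
4 20/3 20/3 20/3 10/3 4 -3 S
5 24/5 120/13 120/13 12/5 4 -4 W
final 3 -4 N

n=0: pose=(2,-1,S); sL=60, sR=60/13; mL=60/13, mR=30; mL+mR=450/13 → advance +1; mR−mL=330/13 → turn +1·90°
n=1: pose=(2,-2,E); sL=120/17, sR=24; mL=24, mR=60/17; mL+mR=468/17 → advance +1; mR−mL=-348/17 → turn -1·90°
n=2: pose=(3,-2,S); sL=15, sR=6; mL=6, mR=15/2; mL+mR=27/2 → advance +1; mR−mL=3/2 → turn +1·90°
n=3: pose=(3,-3,E); sL=120/13, sR=120/13; mL=120/13, mR=60/13; mL+mR=180/13 → advance +1; mR−mL=-60/13 → turn -1·90°
n=4: pose=(4,-3,S); sL=20/3, sR=20/3; mL=20/3, mR=10/3; mL+mR=10 → advance +1; mR−mL=-10/3 → turn -1·90°
n=5: pose=(4,-4,W); sL=24/5, sR=120/13; mL=120/13, mR=12/5; mL+mR=756/65 → advance +1; mR−mL=-444/65 → turn -1·90°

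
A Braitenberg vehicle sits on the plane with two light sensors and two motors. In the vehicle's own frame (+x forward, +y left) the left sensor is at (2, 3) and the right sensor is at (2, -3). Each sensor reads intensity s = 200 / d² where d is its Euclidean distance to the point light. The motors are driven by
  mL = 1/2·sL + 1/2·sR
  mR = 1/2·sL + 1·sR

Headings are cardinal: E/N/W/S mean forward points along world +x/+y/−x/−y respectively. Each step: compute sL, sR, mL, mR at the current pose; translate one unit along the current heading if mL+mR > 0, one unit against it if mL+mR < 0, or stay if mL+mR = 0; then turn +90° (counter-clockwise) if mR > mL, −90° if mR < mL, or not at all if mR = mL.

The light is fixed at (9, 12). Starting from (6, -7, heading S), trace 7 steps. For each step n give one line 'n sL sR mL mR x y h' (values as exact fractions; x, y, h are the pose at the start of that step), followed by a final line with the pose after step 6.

n=0: pose=(6,-7,S); sL=200/441, sR=200/477; mL=3400/7791, mR=15100/23373; mL+mR=25300/23373 → advance +1; mR−mL=100/477 → turn +1·90°
n=1: pose=(6,-8,E); sL=20/29, sR=20/53; mL=820/1537, mR=1110/1537; mL+mR=1930/1537 → advance +1; mR−mL=10/53 → turn +1·90°
n=2: pose=(7,-8,N); sL=200/349, sR=8/13; mL=2696/4537, mR=4092/4537; mL+mR=6788/4537 → advance +1; mR−mL=4/13 → turn +1·90°
n=3: pose=(7,-7,W); sL=2/5, sR=25/34; mL=193/340, mR=159/170; mL+mR=511/340 → advance +1; mR−mL=25/68 → turn +1·90°
n=4: pose=(6,-7,S); sL=200/441, sR=200/477; mL=3400/7791, mR=15100/23373; mL+mR=25300/23373 → advance +1; mR−mL=100/477 → turn +1·90°
n=5: pose=(6,-8,E); sL=20/29, sR=20/53; mL=820/1537, mR=1110/1537; mL+mR=1930/1537 → advance +1; mR−mL=10/53 → turn +1·90°
n=6: pose=(7,-8,N); sL=200/349, sR=8/13; mL=2696/4537, mR=4092/4537; mL+mR=6788/4537 → advance +1; mR−mL=4/13 → turn +1·90°

0 200/441 200/477 3400/7791 15100/23373 6 -7 S
1 20/29 20/53 820/1537 1110/1537 6 -8 E
2 200/349 8/13 2696/4537 4092/4537 7 -8 N
3 2/5 25/34 193/340 159/170 7 -7 W
4 200/441 200/477 3400/7791 15100/23373 6 -7 S
5 20/29 20/53 820/1537 1110/1537 6 -8 E
6 200/349 8/13 2696/4537 4092/4537 7 -8 N
final 7 -7 W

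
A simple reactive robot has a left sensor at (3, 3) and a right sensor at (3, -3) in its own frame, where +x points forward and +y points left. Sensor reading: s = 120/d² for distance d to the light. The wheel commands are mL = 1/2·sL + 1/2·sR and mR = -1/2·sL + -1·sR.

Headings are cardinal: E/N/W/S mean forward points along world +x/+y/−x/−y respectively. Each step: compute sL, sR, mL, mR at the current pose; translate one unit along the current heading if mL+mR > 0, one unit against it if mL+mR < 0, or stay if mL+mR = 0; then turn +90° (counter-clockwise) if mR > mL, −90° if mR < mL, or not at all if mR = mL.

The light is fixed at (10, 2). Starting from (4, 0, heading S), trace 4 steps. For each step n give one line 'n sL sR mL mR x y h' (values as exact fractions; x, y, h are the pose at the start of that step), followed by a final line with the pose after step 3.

n=0: pose=(4,0,S); sL=60/17, sR=60/53; mL=2100/901, mR=-2610/901; mL+mR=-30/53 → advance -1; mR−mL=-4710/901 → turn -1·90°
n=1: pose=(4,1,W); sL=120/97, sR=24/17; mL=2184/1649, mR=-3348/1649; mL+mR=-12/17 → advance -1; mR−mL=-5532/1649 → turn -1·90°
n=2: pose=(5,1,N); sL=30/17, sR=15; mL=285/34, mR=-270/17; mL+mR=-15/2 → advance -1; mR−mL=-825/34 → turn -1·90°
n=3: pose=(5,0,E); sL=24, sR=120/29; mL=408/29, mR=-468/29; mL+mR=-60/29 → advance -1; mR−mL=-876/29 → turn -1·90°

0 60/17 60/53 2100/901 -2610/901 4 0 S
1 120/97 24/17 2184/1649 -3348/1649 4 1 W
2 30/17 15 285/34 -270/17 5 1 N
3 24 120/29 408/29 -468/29 5 0 E
final 4 0 S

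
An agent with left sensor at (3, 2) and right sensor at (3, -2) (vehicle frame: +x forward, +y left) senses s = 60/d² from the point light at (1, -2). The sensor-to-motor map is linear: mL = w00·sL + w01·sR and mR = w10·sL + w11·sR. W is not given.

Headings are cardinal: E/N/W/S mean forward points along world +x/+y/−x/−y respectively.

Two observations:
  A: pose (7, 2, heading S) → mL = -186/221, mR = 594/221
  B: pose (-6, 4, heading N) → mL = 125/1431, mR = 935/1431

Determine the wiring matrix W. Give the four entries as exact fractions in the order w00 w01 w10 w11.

obs A: pose=(7,2,S) → sL=12/13, sR=60/17, mL=-186/221, mR=594/221
obs B: pose=(-6,4,N) → sL=10/27, sR=30/53, mL=125/1431, mR=935/1431
sensor matrix S = [[12/13, 60/17], [10/27, 30/53]]; det S = -82720/105417
solve [mL_A; mL_B] = S·[w00; w01] and [mR_A; mR_B] = S·[w10; w11]:
  w00 = 1, w01 = -1/2, w10 = 1, w11 = 1/2

1 -1/2 1 1/2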